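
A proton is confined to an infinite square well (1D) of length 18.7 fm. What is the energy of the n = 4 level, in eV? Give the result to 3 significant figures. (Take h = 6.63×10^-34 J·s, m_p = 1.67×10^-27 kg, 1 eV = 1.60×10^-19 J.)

For an infinite well E_n = n²h²/(8m_pL²), so E_1 = h²/(8m_pL²) = (6.63×10^-34)²/(8·1.67×10^-27·(1.87×10^-14 m)²) = 9.409×10^-14 J.
Then E_4 = 4²·E_1 = 16·9.409×10^-14 J = 1.505×10^-12 J.
Converting, E_4 = 1.505×10^-12 J / (1.60×10^-19 J/eV) = 9.41×10^6 eV.

E_4 = 9.41×10^6 eV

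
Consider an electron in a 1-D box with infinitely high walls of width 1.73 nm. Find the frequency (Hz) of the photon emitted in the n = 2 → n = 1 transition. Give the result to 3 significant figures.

f = 9.11×10^13 Hz

E_1 = h²/(8m_eL²) = 2.013×10^-20 J and ΔE = (2² − 1²)E_1 = 6.039×10^-20 J.
f = ΔE/h = 6.039×10^-20/6.626×10^-34 = 9.11×10^13 Hz.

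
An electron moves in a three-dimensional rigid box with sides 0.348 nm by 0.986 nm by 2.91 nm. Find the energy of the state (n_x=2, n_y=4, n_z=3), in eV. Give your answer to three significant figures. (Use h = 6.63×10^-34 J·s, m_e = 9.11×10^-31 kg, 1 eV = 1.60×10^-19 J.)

E = 19.1 eV

For a 3D rectangular well E = (h²/8m_e)·Σ n_i²/L_i² = (6.63×10^-34)²/(8·9.11×10^-31) · [2²/(0.348 nm)² + 4²/(0.986 nm)² + 3²/(2.91 nm)²].
Evaluating gives E = 3.049×10^-18 J = 19.1 eV.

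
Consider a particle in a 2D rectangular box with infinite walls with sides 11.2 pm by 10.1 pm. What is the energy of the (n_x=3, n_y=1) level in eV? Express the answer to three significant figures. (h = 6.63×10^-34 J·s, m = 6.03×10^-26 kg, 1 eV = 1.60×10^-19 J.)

For a 2D rectangular well E = (h²/8m)·Σ n_i²/L_i² = (6.63×10^-34)²/(8·6.03×10^-26) · [3²/(11.2 pm)² + 1²/(10.1 pm)²].
Evaluating gives E = 7.431×10^-20 J = 0.464 eV.

E = 0.464 eV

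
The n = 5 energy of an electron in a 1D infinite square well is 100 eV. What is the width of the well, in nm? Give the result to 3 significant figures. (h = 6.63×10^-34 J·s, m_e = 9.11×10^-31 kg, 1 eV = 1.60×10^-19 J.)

From E_n = n²h²/(8m_eL²), L = n·h/√(8m_eE_n).
E_5 = 100 eV = 1.600×10^-17 J, so L = 5·6.63×10^-34/√(8·9.11×10^-31·1.600×10^-17) = 3.07×10^-10 m = 0.307 nm.

L = 0.307 nm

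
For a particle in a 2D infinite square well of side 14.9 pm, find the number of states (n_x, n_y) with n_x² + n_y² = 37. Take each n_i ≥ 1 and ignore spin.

degeneracy = 2

The level has n_x² + n_y² = 37. The ordered positive-integer solutions are (1, 6), (6, 1).
That gives 2 states.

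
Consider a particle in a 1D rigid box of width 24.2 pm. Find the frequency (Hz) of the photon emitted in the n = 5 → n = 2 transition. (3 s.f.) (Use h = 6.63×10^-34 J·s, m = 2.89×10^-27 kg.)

f = 1.03×10^15 Hz

E_1 = h²/(8mL²) = 3.246×10^-20 J and ΔE = (5² − 2²)E_1 = 6.817×10^-19 J.
f = ΔE/h = 6.817×10^-19/6.63×10^-34 = 1.03×10^15 Hz.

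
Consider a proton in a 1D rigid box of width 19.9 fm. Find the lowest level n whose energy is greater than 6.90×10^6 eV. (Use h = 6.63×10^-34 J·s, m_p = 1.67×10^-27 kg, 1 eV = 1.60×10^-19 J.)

E_1 = h²/(8m_pL²) = 8.308×10^-14 J = 5.192×10^5 eV.
Need n² > 6.90×10^6/5.192×10^5 = 13.29, i.e. n > 3.646.
The smallest integer satisfying this is n = 4.

n = 4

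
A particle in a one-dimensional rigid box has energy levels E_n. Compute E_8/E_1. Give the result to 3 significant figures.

64.0

E_n ∝ n², so E_8/E_1 = 8²/1² = 64/1 = 64.0.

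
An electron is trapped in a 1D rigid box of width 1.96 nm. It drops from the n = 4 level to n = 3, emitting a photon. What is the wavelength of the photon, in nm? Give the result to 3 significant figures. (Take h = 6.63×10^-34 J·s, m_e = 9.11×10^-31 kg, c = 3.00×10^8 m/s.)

E_1 = h²/(8m_eL²) = 1.570×10^-20 J, so ΔE = (4² − 3²)E_1 = 1.099×10^-19 J.
λ = hc/ΔE = (6.63×10^-34·3.00×10^8)/1.099×10^-19 = 1.81×10^-6 m = 1.81×10^3 nm.

λ = 1.81×10^3 nm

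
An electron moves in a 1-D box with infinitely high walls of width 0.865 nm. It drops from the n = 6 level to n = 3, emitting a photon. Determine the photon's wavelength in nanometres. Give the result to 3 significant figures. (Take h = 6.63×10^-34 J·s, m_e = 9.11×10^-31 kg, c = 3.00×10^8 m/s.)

λ = 91.4 nm

E_1 = h²/(8m_eL²) = 8.061×10^-20 J, so ΔE = (6² − 3²)E_1 = 2.176×10^-18 J.
λ = hc/ΔE = (6.63×10^-34·3.00×10^8)/2.176×10^-18 = 9.14×10^-8 m = 91.4 nm.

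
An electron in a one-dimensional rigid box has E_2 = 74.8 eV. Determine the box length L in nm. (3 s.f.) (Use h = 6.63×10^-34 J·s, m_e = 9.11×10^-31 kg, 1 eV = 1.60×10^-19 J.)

L = 0.142 nm

From E_n = n²h²/(8m_eL²), L = n·h/√(8m_eE_n).
E_2 = 74.8 eV = 1.197×10^-17 J, so L = 2·6.63×10^-34/√(8·9.11×10^-31·1.197×10^-17) = 1.42×10^-10 m = 0.142 nm.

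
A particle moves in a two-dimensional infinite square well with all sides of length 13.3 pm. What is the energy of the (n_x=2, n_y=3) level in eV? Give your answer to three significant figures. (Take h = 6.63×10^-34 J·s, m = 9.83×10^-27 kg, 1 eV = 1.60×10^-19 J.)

For a 2D rectangular well E = (h²/8m)·Σ n_i²/L_i² = (6.63×10^-34)²/(8·9.83×10^-27) · [2²/(13.3 pm)² + 3²/(13.3 pm)²].
Evaluating gives E = 4.108×10^-19 J = 2.57 eV.

E = 2.57 eV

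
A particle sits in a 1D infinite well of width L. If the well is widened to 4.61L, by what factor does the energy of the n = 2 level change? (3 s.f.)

E_n ∝ 1/L², so the energy scales by 1/4.61² = 0.0471.

0.0471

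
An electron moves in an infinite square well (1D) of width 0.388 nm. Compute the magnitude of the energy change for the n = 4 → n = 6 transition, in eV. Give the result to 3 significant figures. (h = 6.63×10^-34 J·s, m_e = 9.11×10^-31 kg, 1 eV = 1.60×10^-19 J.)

|ΔE| = 50.1 eV

E_1 = h²/(8m_eL²) = 4.006×10^-19 J.
|ΔE| = |4² − 6²|·E_1 = 20·4.006×10^-19 J = 8.012×10^-18 J = 50.1 eV.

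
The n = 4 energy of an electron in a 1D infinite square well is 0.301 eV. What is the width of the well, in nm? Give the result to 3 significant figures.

From E_n = n²h²/(8m_eL²), L = n·h/√(8m_eE_n).
E_4 = 0.301 eV = 4.822×10^-20 J, so L = 4·6.626×10^-34/√(8·9.109×10^-31·4.822×10^-20) = 4.47×10^-9 m = 4.47 nm.

L = 4.47 nm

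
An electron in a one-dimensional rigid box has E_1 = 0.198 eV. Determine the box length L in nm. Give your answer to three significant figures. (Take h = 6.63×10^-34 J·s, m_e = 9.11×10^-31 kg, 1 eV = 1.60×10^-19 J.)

L = 1.38 nm

From E_n = n²h²/(8m_eL²), L = n·h/√(8m_eE_n).
E_1 = 0.198 eV = 3.168×10^-20 J, so L = 1·6.63×10^-34/√(8·9.11×10^-31·3.168×10^-20) = 1.38×10^-9 m = 1.38 nm.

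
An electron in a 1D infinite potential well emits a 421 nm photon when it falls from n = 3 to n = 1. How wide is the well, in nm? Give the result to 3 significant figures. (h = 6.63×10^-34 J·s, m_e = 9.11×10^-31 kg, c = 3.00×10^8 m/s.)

L = 1.01 nm

The photon carries ΔE = hc/λ = 6.63×10^-34·3.00×10^8/4.21×10^-7 m = 4.724×10^-19 J.
Since ΔE = (3² − 1²)E_1, E_1 = 5.905×10^-20 J, and L = h/√(8m_eE_1) = 1.01×10^-9 m = 1.01 nm.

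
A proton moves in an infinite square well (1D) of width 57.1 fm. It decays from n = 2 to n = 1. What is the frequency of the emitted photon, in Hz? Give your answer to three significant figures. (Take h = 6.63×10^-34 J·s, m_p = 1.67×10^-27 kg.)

f = 4.57×10^19 Hz

E_1 = h²/(8m_pL²) = 1.009×10^-14 J and ΔE = (2² − 1²)E_1 = 3.027×10^-14 J.
f = ΔE/h = 3.027×10^-14/6.63×10^-34 = 4.57×10^19 Hz.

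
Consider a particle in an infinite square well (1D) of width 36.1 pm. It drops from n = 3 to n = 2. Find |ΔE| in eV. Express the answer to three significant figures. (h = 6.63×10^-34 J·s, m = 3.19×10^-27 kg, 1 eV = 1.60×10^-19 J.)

E_1 = h²/(8mL²) = 1.322×10^-20 J.
|ΔE| = |3² − 2²|·E_1 = 5·1.322×10^-20 J = 6.610×10^-20 J = 0.413 eV.

|ΔE| = 0.413 eV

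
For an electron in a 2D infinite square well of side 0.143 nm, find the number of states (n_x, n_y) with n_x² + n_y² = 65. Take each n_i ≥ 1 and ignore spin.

degeneracy = 4

The level has n_x² + n_y² = 65. The ordered positive-integer solutions are (1, 8), (4, 7), (7, 4), (8, 1).
That gives 4 states.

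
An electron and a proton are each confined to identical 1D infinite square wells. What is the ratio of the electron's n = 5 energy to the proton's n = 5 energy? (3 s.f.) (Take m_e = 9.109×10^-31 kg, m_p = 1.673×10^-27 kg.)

1.84×10^3

E_n ∝ 1/m at fixed n and L, so the ratio is m_p/m_e = 1.673×10^-27/9.109×10^-31 = 1.84×10^3.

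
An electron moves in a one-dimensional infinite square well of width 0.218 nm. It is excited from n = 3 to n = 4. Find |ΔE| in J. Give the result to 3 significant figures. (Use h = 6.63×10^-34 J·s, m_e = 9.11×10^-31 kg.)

|ΔE| = 8.88×10^-18 J

E_1 = h²/(8m_eL²) = 1.269×10^-18 J.
|ΔE| = |3² − 4²|·E_1 = 7·1.269×10^-18 J = 8.88×10^-18 J.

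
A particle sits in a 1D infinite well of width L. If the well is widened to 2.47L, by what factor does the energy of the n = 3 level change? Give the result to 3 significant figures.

E_n ∝ 1/L², so the energy scales by 1/2.47² = 0.164.

0.164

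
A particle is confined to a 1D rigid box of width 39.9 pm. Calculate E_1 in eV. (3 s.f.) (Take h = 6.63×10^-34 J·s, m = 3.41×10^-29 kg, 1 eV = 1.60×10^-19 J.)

For an infinite well E_n = n²h²/(8mL²), so E_1 = h²/(8mL²) = (6.63×10^-34)²/(8·3.41×10^-29·(3.99×10^-11 m)²) = 1.012×10^-18 J.
Converting, E_1 = 1.012×10^-18 J / (1.60×10^-19 J/eV) = 6.33 eV.

E_1 = 6.33 eV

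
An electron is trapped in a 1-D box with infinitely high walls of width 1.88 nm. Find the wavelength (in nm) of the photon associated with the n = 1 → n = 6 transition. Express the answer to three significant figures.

λ = 333 nm

E_1 = h²/(8m_eL²) = 1.705×10^-20 J, so ΔE = (6² − 1²)E_1 = 5.968×10^-19 J.
λ = hc/ΔE = (6.626×10^-34·2.998×10^8)/5.968×10^-19 = 3.33×10^-7 m = 333 nm.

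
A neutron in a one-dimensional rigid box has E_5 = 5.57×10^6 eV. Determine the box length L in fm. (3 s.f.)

L = 30.3 fm

From E_n = n²h²/(8m_nL²), L = n·h/√(8m_nE_n).
E_5 = 5.57×10^6 eV = 8.923×10^-13 J, so L = 5·6.626×10^-34/√(8·1.675×10^-27·8.923×10^-13) = 3.03×10^-14 m = 30.3 fm.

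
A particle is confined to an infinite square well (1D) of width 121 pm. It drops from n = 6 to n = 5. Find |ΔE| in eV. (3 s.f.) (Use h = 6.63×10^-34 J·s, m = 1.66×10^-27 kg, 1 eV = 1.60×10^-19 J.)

|ΔE| = 0.155 eV

E_1 = h²/(8mL²) = 2.261×10^-21 J.
|ΔE| = |6² − 5²|·E_1 = 11·2.261×10^-21 J = 2.487×10^-20 J = 0.155 eV.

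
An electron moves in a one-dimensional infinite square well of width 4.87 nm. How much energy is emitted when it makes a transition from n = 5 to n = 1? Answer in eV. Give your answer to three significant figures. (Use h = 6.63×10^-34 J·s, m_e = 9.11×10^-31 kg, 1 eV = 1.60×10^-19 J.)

|ΔE| = 0.381 eV

E_1 = h²/(8m_eL²) = 2.543×10^-21 J.
|ΔE| = |5² − 1²|·E_1 = 24·2.543×10^-21 J = 6.103×10^-20 J = 0.381 eV.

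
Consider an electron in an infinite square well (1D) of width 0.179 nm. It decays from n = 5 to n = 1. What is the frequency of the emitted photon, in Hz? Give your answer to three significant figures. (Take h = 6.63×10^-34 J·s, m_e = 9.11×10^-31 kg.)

E_1 = h²/(8m_eL²) = 1.882×10^-18 J and ΔE = (5² − 1²)E_1 = 4.517×10^-17 J.
f = ΔE/h = 4.517×10^-17/6.63×10^-34 = 6.81×10^16 Hz.

f = 6.81×10^16 Hz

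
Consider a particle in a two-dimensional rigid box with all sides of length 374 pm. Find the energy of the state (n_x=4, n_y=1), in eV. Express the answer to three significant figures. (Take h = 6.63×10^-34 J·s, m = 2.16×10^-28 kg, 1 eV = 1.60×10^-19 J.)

E = 0.193 eV

For a 2D rectangular well E = (h²/8m)·Σ n_i²/L_i² = (6.63×10^-34)²/(8·2.16×10^-28) · [4²/(374 pm)² + 1²/(374 pm)²].
Evaluating gives E = 3.092×10^-20 J = 0.193 eV.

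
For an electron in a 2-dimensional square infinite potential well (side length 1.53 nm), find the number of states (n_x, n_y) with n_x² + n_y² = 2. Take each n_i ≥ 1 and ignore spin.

degeneracy = 1

The level has n_x² + n_y² = 2. The ordered positive-integer solutions are (1, 1).
That gives 1 state.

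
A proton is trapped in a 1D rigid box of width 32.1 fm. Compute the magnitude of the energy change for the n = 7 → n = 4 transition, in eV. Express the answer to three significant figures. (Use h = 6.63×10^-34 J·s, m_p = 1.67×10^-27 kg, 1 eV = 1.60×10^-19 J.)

|ΔE| = 6.59×10^6 eV

E_1 = h²/(8m_pL²) = 3.193×10^-14 J.
|ΔE| = |7² − 4²|·E_1 = 33·3.193×10^-14 J = 1.054×10^-12 J = 6.59×10^6 eV.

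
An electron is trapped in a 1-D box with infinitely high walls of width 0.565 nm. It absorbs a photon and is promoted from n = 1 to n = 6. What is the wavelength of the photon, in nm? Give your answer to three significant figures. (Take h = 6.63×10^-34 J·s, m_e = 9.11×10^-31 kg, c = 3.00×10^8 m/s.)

λ = 30.1 nm

E_1 = h²/(8m_eL²) = 1.889×10^-19 J, so ΔE = (6² − 1²)E_1 = 6.612×10^-18 J.
λ = hc/ΔE = (6.63×10^-34·3.00×10^8)/6.612×10^-18 = 3.01×10^-8 m = 30.1 nm.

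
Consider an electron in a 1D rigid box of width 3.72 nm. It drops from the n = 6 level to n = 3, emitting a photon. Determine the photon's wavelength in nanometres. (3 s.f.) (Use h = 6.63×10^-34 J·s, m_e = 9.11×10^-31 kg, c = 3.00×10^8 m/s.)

E_1 = h²/(8m_eL²) = 4.358×10^-21 J, so ΔE = (6² − 3²)E_1 = 1.177×10^-19 J.
λ = hc/ΔE = (6.63×10^-34·3.00×10^8)/1.177×10^-19 = 1.69×10^-6 m = 1.69×10^3 nm.

λ = 1.69×10^3 nm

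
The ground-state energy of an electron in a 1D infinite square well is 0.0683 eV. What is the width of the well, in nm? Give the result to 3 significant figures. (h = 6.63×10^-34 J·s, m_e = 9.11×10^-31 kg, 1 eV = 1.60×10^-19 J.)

L = 2.35 nm

From E_n = n²h²/(8m_eL²), L = n·h/√(8m_eE_n).
E_1 = 0.0683 eV = 1.093×10^-20 J, so L = 1·6.63×10^-34/√(8·9.11×10^-31·1.093×10^-20) = 2.35×10^-9 m = 2.35 nm.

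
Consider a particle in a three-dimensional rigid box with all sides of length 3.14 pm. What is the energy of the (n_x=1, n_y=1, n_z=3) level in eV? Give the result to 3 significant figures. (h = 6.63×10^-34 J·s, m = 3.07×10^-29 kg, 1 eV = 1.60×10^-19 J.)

For a 3D rectangular well E = (h²/8m)·Σ n_i²/L_i² = (6.63×10^-34)²/(8·3.07×10^-29) · [1²/(3.14 pm)² + 1²/(3.14 pm)² + 3²/(3.14 pm)²].
Evaluating gives E = 1.997×10^-15 J = 1.25×10^4 eV.

E = 1.25×10^4 eV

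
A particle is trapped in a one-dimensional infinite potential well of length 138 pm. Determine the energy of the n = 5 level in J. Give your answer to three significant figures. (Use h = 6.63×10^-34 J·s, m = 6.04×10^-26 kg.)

For an infinite well E_n = n²h²/(8mL²), so E_1 = h²/(8mL²) = (6.63×10^-34)²/(8·6.04×10^-26·(1.38×10^-10 m)²) = 4.777×10^-23 J.
Then E_5 = 5²·E_1 = 25·4.777×10^-23 J = 1.19×10^-21 J.

E_5 = 1.19×10^-21 J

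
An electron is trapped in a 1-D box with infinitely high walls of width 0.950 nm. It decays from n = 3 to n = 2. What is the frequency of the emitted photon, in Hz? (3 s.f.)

f = 5.04×10^14 Hz

E_1 = h²/(8m_eL²) = 6.676×10^-20 J and ΔE = (3² − 2²)E_1 = 3.338×10^-19 J.
f = ΔE/h = 3.338×10^-19/6.626×10^-34 = 5.04×10^14 Hz.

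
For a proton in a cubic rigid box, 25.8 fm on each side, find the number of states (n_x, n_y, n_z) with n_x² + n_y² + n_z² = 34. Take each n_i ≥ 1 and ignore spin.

degeneracy = 3

The level has n_x² + n_y² + n_z² = 34. The ordered positive-integer solutions are (3, 3, 4), (3, 4, 3), (4, 3, 3).
That gives 3 states.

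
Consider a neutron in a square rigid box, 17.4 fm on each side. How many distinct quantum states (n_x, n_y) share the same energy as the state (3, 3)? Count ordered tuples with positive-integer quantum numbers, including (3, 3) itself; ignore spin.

The level has n_x² + n_y² = 18. The ordered positive-integer solutions are (3, 3).
That gives 1 state.

degeneracy = 1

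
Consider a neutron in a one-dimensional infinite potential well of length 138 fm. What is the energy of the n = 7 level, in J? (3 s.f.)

E_7 = 8.43×10^-14 J

For an infinite well E_n = n²h²/(8m_nL²), so E_1 = h²/(8m_nL²) = (6.626×10^-34)²/(8·1.675×10^-27·(1.38×10^-13 m)²) = 1.720×10^-15 J.
Then E_7 = 7²·E_1 = 49·1.720×10^-15 J = 8.43×10^-14 J.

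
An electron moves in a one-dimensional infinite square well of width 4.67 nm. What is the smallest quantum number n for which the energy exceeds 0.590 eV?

n = 6

E_1 = h²/(8m_eL²) = 2.763×10^-21 J = 0.01725 eV.
Need n² > 0.590/0.01725 = 34.20, i.e. n > 5.848.
The smallest integer satisfying this is n = 6.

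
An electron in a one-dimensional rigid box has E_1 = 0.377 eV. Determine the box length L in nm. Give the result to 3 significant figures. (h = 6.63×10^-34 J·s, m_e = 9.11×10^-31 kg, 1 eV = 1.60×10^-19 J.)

From E_n = n²h²/(8m_eL²), L = n·h/√(8m_eE_n).
E_1 = 0.377 eV = 6.032×10^-20 J, so L = 1·6.63×10^-34/√(8·9.11×10^-31·6.032×10^-20) = 1.00×10^-9 m = 1.00 nm.

L = 1.00 nm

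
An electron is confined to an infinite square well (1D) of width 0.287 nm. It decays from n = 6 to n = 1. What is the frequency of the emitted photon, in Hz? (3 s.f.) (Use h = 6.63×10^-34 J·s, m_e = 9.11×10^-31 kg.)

f = 3.87×10^16 Hz

E_1 = h²/(8m_eL²) = 7.322×10^-19 J and ΔE = (6² − 1²)E_1 = 2.563×10^-17 J.
f = ΔE/h = 2.563×10^-17/6.63×10^-34 = 3.87×10^16 Hz.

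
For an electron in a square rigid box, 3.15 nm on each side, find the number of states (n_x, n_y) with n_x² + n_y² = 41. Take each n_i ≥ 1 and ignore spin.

The level has n_x² + n_y² = 41. The ordered positive-integer solutions are (4, 5), (5, 4).
That gives 2 states.

degeneracy = 2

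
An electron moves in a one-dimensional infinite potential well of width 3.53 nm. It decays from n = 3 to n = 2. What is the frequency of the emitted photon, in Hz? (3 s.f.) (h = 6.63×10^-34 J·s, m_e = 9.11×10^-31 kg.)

f = 3.65×10^13 Hz

E_1 = h²/(8m_eL²) = 4.840×10^-21 J and ΔE = (3² − 2²)E_1 = 2.420×10^-20 J.
f = ΔE/h = 2.420×10^-20/6.63×10^-34 = 3.65×10^13 Hz.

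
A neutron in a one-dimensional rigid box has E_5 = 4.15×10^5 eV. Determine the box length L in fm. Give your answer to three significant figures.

L = 111 fm

From E_n = n²h²/(8m_nL²), L = n·h/√(8m_nE_n).
E_5 = 4.15×10^5 eV = 6.648×10^-14 J, so L = 5·6.626×10^-34/√(8·1.675×10^-27·6.648×10^-14) = 1.11×10^-13 m = 111 fm.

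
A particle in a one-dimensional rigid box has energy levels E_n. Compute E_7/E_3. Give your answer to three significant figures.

E_n ∝ n², so E_7/E_3 = 7²/3² = 49/9 = 5.44.

5.44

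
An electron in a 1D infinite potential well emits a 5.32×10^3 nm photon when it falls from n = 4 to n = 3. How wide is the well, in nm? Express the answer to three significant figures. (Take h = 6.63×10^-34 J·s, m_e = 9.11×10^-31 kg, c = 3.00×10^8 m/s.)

L = 3.36 nm

The photon carries ΔE = hc/λ = 6.63×10^-34·3.00×10^8/5.32×10^-6 m = 3.739×10^-20 J.
Since ΔE = (4² − 3²)E_1, E_1 = 5.341×10^-21 J, and L = h/√(8m_eE_1) = 3.36×10^-9 m = 3.36 nm.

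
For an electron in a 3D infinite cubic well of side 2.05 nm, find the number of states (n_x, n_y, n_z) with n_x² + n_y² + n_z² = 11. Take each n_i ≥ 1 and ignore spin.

degeneracy = 3

The level has n_x² + n_y² + n_z² = 11. The ordered positive-integer solutions are (1, 1, 3), (1, 3, 1), (3, 1, 1).
That gives 3 states.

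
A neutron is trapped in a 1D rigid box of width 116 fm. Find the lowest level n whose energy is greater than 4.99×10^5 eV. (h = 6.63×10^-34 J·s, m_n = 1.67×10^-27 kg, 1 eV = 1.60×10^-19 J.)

n = 6

E_1 = h²/(8m_nL²) = 2.445×10^-15 J = 1.528×10^4 eV.
Need n² > 4.99×10^5/1.528×10^4 = 32.66, i.e. n > 5.715.
The smallest integer satisfying this is n = 6.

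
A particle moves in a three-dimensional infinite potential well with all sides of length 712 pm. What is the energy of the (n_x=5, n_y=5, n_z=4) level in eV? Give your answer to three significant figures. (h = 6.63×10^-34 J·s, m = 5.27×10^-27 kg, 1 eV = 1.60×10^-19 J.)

E = 0.00848 eV

For a 3D rectangular well E = (h²/8m)·Σ n_i²/L_i² = (6.63×10^-34)²/(8·5.27×10^-27) · [5²/(712 pm)² + 5²/(712 pm)² + 4²/(712 pm)²].
Evaluating gives E = 1.357×10^-21 J = 0.00848 eV.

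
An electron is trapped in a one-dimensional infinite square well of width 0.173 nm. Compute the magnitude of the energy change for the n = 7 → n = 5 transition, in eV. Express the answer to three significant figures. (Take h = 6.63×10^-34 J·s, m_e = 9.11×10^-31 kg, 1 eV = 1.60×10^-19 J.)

|ΔE| = 302 eV

E_1 = h²/(8m_eL²) = 2.015×10^-18 J.
|ΔE| = |7² − 5²|·E_1 = 24·2.015×10^-18 J = 4.836×10^-17 J = 302 eV.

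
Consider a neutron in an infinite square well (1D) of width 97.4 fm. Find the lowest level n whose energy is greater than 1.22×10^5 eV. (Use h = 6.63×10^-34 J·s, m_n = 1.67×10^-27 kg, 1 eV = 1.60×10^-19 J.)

E_1 = h²/(8m_nL²) = 3.468×10^-15 J = 2.168×10^4 eV.
Need n² > 1.22×10^5/2.168×10^4 = 5.627, i.e. n > 2.372.
The smallest integer satisfying this is n = 3.

n = 3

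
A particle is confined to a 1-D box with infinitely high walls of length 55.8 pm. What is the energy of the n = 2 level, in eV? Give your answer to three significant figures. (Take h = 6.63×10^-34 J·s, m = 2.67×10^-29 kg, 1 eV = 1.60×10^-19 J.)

For an infinite well E_n = n²h²/(8mL²), so E_1 = h²/(8mL²) = (6.63×10^-34)²/(8·2.67×10^-29·(5.58×10^-11 m)²) = 6.609×10^-19 J.
Then E_2 = 2²·E_1 = 4·6.609×10^-19 J = 2.644×10^-18 J.
Converting, E_2 = 2.644×10^-18 J / (1.60×10^-19 J/eV) = 16.5 eV.

E_2 = 16.5 eV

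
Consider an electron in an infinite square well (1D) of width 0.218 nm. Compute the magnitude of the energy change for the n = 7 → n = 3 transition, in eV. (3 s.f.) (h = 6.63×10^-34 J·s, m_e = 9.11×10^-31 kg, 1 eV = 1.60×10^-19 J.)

|ΔE| = 317 eV

E_1 = h²/(8m_eL²) = 1.269×10^-18 J.
|ΔE| = |7² − 3²|·E_1 = 40·1.269×10^-18 J = 5.076×10^-17 J = 317 eV.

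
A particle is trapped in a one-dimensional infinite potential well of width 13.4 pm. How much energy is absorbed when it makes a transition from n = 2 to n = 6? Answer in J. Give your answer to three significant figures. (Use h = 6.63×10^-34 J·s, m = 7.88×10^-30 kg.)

|ΔE| = 1.24×10^-15 J

E_1 = h²/(8mL²) = 3.883×10^-17 J.
|ΔE| = |2² − 6²|·E_1 = 32·3.883×10^-17 J = 1.24×10^-15 J.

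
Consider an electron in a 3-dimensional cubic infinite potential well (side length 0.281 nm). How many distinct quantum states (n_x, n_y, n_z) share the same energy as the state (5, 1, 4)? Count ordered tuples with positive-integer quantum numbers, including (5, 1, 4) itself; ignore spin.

The level has n_x² + n_y² + n_z² = 42. The ordered positive-integer solutions are (1, 4, 5), (1, 5, 4), (4, 1, 5), (4, 5, 1), (5, 1, 4), (5, 4, 1).
That gives 6 states.

degeneracy = 6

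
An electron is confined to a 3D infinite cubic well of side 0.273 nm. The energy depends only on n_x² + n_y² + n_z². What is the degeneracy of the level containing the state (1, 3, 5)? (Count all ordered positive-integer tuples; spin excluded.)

The level has n_x² + n_y² + n_z² = 35. The ordered positive-integer solutions are (1, 3, 5), (1, 5, 3), (3, 1, 5), (3, 5, 1), (5, 1, 3), (5, 3, 1).
That gives 6 states.

degeneracy = 6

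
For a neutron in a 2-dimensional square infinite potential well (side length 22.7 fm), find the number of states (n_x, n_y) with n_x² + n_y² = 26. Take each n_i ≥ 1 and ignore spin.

The level has n_x² + n_y² = 26. The ordered positive-integer solutions are (1, 5), (5, 1).
That gives 2 states.

degeneracy = 2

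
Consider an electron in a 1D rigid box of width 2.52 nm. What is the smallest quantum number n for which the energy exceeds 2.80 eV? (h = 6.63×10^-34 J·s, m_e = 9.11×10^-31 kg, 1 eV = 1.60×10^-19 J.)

E_1 = h²/(8m_eL²) = 9.498×10^-21 J = 0.05936 eV.
Need n² > 2.80/0.05936 = 47.17, i.e. n > 6.868.
The smallest integer satisfying this is n = 7.

n = 7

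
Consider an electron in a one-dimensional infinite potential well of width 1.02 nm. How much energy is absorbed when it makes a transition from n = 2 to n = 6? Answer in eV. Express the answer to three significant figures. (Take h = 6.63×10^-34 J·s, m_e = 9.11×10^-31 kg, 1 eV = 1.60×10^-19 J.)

|ΔE| = 11.6 eV

E_1 = h²/(8m_eL²) = 5.797×10^-20 J.
|ΔE| = |2² − 6²|·E_1 = 32·5.797×10^-20 J = 1.855×10^-18 J = 11.6 eV.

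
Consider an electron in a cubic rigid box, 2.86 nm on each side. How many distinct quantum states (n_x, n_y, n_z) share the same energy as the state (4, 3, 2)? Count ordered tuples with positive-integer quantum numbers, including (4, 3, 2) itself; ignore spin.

The level has n_x² + n_y² + n_z² = 29. The ordered positive-integer solutions are (2, 3, 4), (2, 4, 3), (3, 2, 4), (3, 4, 2), (4, 2, 3), (4, 3, 2).
That gives 6 states.

degeneracy = 6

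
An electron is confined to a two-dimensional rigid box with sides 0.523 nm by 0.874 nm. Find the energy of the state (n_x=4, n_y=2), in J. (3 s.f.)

For a 2D rectangular well E = (h²/8m_e)·Σ n_i²/L_i² = (6.626×10^-34)²/(8·9.109×10^-31) · [4²/(0.523 nm)² + 2²/(0.874 nm)²].
Evaluating gives E = 3.84×10^-18 J.

E = 3.84×10^-18 J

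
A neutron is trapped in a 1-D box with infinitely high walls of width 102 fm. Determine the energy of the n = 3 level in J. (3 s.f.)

E_3 = 2.83×10^-14 J

For an infinite well E_n = n²h²/(8m_nL²), so E_1 = h²/(8m_nL²) = (6.626×10^-34)²/(8·1.675×10^-27·(1.02×10^-13 m)²) = 3.149×10^-15 J.
Then E_3 = 3²·E_1 = 9·3.149×10^-15 J = 2.83×10^-14 J.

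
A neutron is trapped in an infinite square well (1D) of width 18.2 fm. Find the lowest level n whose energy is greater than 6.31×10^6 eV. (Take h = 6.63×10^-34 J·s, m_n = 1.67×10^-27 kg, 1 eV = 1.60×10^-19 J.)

n = 4

E_1 = h²/(8m_nL²) = 9.933×10^-14 J = 6.208×10^5 eV.
Need n² > 6.31×10^6/6.208×10^5 = 10.16, i.e. n > 3.187.
The smallest integer satisfying this is n = 4.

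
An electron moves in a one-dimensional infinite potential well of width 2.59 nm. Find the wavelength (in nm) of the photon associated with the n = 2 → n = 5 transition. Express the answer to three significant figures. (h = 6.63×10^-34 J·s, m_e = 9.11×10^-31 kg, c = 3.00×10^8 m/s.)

λ = 1.05×10^3 nm

E_1 = h²/(8m_eL²) = 8.991×10^-21 J, so ΔE = (5² − 2²)E_1 = 1.888×10^-19 J.
λ = hc/ΔE = (6.63×10^-34·3.00×10^8)/1.888×10^-19 = 1.05×10^-6 m = 1.05×10^3 nm.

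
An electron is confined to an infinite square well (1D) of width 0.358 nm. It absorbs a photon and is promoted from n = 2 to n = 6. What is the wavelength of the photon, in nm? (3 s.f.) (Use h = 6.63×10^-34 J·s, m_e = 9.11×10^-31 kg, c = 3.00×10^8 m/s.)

E_1 = h²/(8m_eL²) = 4.706×10^-19 J, so ΔE = (6² − 2²)E_1 = 1.506×10^-17 J.
λ = hc/ΔE = (6.63×10^-34·3.00×10^8)/1.506×10^-17 = 1.32×10^-8 m = 13.2 nm.

λ = 13.2 nm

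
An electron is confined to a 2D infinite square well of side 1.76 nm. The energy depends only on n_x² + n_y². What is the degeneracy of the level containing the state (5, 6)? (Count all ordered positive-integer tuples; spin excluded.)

degeneracy = 2

The level has n_x² + n_y² = 61. The ordered positive-integer solutions are (5, 6), (6, 5).
That gives 2 states.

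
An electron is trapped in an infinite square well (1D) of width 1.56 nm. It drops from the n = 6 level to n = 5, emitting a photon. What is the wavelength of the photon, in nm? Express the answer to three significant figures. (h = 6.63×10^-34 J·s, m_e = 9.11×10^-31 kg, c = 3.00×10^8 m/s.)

λ = 730 nm

E_1 = h²/(8m_eL²) = 2.478×10^-20 J, so ΔE = (6² − 5²)E_1 = 2.726×10^-19 J.
λ = hc/ΔE = (6.63×10^-34·3.00×10^8)/2.726×10^-19 = 7.30×10^-7 m = 730 nm.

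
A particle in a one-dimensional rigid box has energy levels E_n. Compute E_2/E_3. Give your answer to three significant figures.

0.444

E_n ∝ n², so E_2/E_3 = 2²/3² = 4/9 = 0.444.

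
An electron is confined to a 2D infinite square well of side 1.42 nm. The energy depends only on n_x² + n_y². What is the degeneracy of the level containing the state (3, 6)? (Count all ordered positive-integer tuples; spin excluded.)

degeneracy = 2

The level has n_x² + n_y² = 45. The ordered positive-integer solutions are (3, 6), (6, 3).
That gives 2 states.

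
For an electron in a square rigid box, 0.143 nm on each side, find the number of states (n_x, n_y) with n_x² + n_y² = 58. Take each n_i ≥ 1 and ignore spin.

degeneracy = 2

The level has n_x² + n_y² = 58. The ordered positive-integer solutions are (3, 7), (7, 3).
That gives 2 states.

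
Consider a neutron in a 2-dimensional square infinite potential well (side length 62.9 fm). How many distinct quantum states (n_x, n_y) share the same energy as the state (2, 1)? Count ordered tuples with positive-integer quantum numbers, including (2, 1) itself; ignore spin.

The level has n_x² + n_y² = 5. The ordered positive-integer solutions are (1, 2), (2, 1).
That gives 2 states.

degeneracy = 2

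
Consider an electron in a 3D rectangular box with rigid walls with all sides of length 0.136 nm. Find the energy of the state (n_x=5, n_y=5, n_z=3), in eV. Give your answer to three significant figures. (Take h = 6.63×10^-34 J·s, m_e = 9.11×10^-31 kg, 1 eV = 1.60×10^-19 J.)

For a 3D rectangular well E = (h²/8m_e)·Σ n_i²/L_i² = (6.63×10^-34)²/(8·9.11×10^-31) · [5²/(0.136 nm)² + 5²/(0.136 nm)² + 3²/(0.136 nm)²].
Evaluating gives E = 1.924×10^-16 J = 1.20×10^3 eV.

E = 1.20×10^3 eV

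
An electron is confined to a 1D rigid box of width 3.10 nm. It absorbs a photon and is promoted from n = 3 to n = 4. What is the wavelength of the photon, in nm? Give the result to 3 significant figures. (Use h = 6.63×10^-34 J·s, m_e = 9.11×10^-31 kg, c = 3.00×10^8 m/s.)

λ = 4.53×10^3 nm

E_1 = h²/(8m_eL²) = 6.276×10^-21 J, so ΔE = (4² − 3²)E_1 = 4.393×10^-20 J.
λ = hc/ΔE = (6.63×10^-34·3.00×10^8)/4.393×10^-20 = 4.53×10^-6 m = 4.53×10^3 nm.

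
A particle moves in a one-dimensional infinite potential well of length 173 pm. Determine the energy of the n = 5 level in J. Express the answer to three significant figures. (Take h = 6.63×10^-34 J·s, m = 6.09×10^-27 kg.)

E_5 = 7.54×10^-21 J

For an infinite well E_n = n²h²/(8mL²), so E_1 = h²/(8mL²) = (6.63×10^-34)²/(8·6.09×10^-27·(1.73×10^-10 m)²) = 3.015×10^-22 J.
Then E_5 = 5²·E_1 = 25·3.015×10^-22 J = 7.54×10^-21 J.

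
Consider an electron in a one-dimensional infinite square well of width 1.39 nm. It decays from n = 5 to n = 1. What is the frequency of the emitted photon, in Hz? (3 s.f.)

f = 1.13×10^15 Hz

E_1 = h²/(8m_eL²) = 3.118×10^-20 J and ΔE = (5² − 1²)E_1 = 7.483×10^-19 J.
f = ΔE/h = 7.483×10^-19/6.626×10^-34 = 1.13×10^15 Hz.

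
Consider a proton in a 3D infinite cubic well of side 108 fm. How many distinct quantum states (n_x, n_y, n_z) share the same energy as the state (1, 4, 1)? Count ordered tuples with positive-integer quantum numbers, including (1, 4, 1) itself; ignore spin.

The level has n_x² + n_y² + n_z² = 18. The ordered positive-integer solutions are (1, 1, 4), (1, 4, 1), (4, 1, 1).
That gives 3 states.

degeneracy = 3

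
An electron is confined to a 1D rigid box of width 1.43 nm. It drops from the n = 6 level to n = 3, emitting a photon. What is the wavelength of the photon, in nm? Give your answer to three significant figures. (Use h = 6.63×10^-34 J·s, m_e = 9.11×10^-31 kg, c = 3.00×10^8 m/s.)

E_1 = h²/(8m_eL²) = 2.949×10^-20 J, so ΔE = (6² − 3²)E_1 = 7.962×10^-19 J.
λ = hc/ΔE = (6.63×10^-34·3.00×10^8)/7.962×10^-19 = 2.50×10^-7 m = 250 nm.

λ = 250 nm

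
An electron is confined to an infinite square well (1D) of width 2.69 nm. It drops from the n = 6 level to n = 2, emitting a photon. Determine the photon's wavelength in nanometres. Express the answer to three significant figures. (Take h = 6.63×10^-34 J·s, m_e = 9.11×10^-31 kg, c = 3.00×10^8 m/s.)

E_1 = h²/(8m_eL²) = 8.335×10^-21 J, so ΔE = (6² − 2²)E_1 = 2.667×10^-19 J.
λ = hc/ΔE = (6.63×10^-34·3.00×10^8)/2.667×10^-19 = 7.46×10^-7 m = 746 nm.

λ = 746 nm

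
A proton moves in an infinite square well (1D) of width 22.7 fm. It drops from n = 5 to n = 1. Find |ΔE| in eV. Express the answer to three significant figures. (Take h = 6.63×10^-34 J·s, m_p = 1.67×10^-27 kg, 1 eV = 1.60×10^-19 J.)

E_1 = h²/(8m_pL²) = 6.385×10^-14 J.
|ΔE| = |5² − 1²|·E_1 = 24·6.385×10^-14 J = 1.532×10^-12 J = 9.58×10^6 eV.

|ΔE| = 9.58×10^6 eV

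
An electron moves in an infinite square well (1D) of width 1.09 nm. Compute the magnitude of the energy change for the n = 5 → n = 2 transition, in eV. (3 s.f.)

E_1 = h²/(8m_eL²) = 5.071×10^-20 J.
|ΔE| = |5² − 2²|·E_1 = 21·5.071×10^-20 J = 1.065×10^-18 J = 6.65 eV.

|ΔE| = 6.65 eV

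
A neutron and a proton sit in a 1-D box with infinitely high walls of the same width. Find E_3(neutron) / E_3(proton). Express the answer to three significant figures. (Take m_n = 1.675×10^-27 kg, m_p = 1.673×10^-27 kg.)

0.999

E_n ∝ 1/m at fixed n and L, so the ratio is m_p/m_n = 1.673×10^-27/1.675×10^-27 = 0.999.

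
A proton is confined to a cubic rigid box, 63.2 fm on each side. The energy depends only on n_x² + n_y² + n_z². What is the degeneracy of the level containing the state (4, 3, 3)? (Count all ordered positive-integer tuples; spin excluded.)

The level has n_x² + n_y² + n_z² = 34. The ordered positive-integer solutions are (3, 3, 4), (3, 4, 3), (4, 3, 3).
That gives 3 states.

degeneracy = 3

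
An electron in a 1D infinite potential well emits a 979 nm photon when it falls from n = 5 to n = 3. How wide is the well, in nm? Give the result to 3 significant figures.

L = 2.18 nm

The photon carries ΔE = hc/λ = 6.626×10^-34·2.998×10^8/9.79×10^-7 m = 2.029×10^-19 J.
Since ΔE = (5² − 3²)E_1, E_1 = 1.268×10^-20 J, and L = h/√(8m_eE_1) = 2.18×10^-9 m = 2.18 nm.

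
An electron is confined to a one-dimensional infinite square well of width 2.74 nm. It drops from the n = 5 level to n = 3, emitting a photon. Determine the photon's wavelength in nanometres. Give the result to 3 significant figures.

E_1 = h²/(8m_eL²) = 8.025×10^-21 J, so ΔE = (5² − 3²)E_1 = 1.284×10^-19 J.
λ = hc/ΔE = (6.626×10^-34·2.998×10^8)/1.284×10^-19 = 1.55×10^-6 m = 1.55×10^3 nm.

λ = 1.55×10^3 nm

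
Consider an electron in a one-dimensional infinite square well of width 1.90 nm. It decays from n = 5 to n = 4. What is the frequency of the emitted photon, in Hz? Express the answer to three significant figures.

f = 2.27×10^14 Hz

E_1 = h²/(8m_eL²) = 1.669×10^-20 J and ΔE = (5² − 4²)E_1 = 1.502×10^-19 J.
f = ΔE/h = 1.502×10^-19/6.626×10^-34 = 2.27×10^14 Hz.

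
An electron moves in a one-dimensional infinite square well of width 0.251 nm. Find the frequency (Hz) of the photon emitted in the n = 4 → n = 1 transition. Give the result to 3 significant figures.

E_1 = h²/(8m_eL²) = 9.563×10^-19 J and ΔE = (4² − 1²)E_1 = 1.434×10^-17 J.
f = ΔE/h = 1.434×10^-17/6.626×10^-34 = 2.16×10^16 Hz.

f = 2.16×10^16 Hz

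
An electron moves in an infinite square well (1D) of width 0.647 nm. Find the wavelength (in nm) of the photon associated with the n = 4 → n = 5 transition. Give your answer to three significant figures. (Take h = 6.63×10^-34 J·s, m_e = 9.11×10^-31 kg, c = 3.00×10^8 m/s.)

λ = 153 nm

E_1 = h²/(8m_eL²) = 1.441×10^-19 J, so ΔE = (5² − 4²)E_1 = 1.297×10^-18 J.
λ = hc/ΔE = (6.63×10^-34·3.00×10^8)/1.297×10^-18 = 1.53×10^-7 m = 153 nm.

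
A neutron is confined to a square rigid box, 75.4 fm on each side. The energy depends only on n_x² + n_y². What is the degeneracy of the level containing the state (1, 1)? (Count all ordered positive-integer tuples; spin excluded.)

The level has n_x² + n_y² = 2. The ordered positive-integer solutions are (1, 1).
That gives 1 state.

degeneracy = 1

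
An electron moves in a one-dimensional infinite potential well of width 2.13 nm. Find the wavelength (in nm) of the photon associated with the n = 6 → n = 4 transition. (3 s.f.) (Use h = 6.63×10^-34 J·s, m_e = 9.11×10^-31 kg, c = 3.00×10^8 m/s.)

λ = 748 nm

E_1 = h²/(8m_eL²) = 1.329×10^-20 J, so ΔE = (6² − 4²)E_1 = 2.658×10^-19 J.
λ = hc/ΔE = (6.63×10^-34·3.00×10^8)/2.658×10^-19 = 7.48×10^-7 m = 748 nm.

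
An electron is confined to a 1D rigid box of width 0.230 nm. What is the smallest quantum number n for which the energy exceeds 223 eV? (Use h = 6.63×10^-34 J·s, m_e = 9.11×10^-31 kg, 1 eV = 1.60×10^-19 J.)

n = 6

E_1 = h²/(8m_eL²) = 1.140×10^-18 J = 7.125 eV.
Need n² > 223/7.125 = 31.30, i.e. n > 5.595.
The smallest integer satisfying this is n = 6.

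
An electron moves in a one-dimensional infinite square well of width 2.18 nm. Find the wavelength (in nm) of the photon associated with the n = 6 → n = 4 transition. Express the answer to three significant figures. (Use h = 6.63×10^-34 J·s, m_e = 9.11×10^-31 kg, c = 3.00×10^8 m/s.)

E_1 = h²/(8m_eL²) = 1.269×10^-20 J, so ΔE = (6² − 4²)E_1 = 2.538×10^-19 J.
λ = hc/ΔE = (6.63×10^-34·3.00×10^8)/2.538×10^-19 = 7.84×10^-7 m = 784 nm.

λ = 784 nm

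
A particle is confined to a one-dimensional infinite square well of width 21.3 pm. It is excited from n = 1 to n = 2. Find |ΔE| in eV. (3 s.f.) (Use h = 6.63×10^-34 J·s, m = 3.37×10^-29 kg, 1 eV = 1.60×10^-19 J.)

E_1 = h²/(8mL²) = 3.594×10^-18 J.
|ΔE| = |1² − 2²|·E_1 = 3·3.594×10^-18 J = 1.078×10^-17 J = 67.4 eV.

|ΔE| = 67.4 eV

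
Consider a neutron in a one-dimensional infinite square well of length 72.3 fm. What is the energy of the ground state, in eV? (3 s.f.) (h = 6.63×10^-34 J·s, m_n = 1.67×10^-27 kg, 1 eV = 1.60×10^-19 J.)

E_1 = 3.93×10^4 eV

For an infinite well E_n = n²h²/(8m_nL²), so E_1 = h²/(8m_nL²) = (6.63×10^-34)²/(8·1.67×10^-27·(7.23×10^-14 m)²) = 6.294×10^-15 J.
Converting, E_1 = 6.294×10^-15 J / (1.60×10^-19 J/eV) = 3.93×10^4 eV.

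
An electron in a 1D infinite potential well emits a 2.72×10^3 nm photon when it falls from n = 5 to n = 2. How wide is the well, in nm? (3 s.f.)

L = 4.16 nm

The photon carries ΔE = hc/λ = 6.626×10^-34·2.998×10^8/2.72×10^-6 m = 7.303×10^-20 J.
Since ΔE = (5² − 2²)E_1, E_1 = 3.478×10^-21 J, and L = h/√(8m_eE_1) = 4.16×10^-9 m = 4.16 nm.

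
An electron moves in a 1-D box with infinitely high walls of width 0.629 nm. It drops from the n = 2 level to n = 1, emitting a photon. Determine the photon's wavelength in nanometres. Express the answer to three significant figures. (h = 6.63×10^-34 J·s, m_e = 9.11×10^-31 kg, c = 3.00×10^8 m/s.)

λ = 435 nm

E_1 = h²/(8m_eL²) = 1.524×10^-19 J, so ΔE = (2² − 1²)E_1 = 4.572×10^-19 J.
λ = hc/ΔE = (6.63×10^-34·3.00×10^8)/4.572×10^-19 = 4.35×10^-7 m = 435 nm.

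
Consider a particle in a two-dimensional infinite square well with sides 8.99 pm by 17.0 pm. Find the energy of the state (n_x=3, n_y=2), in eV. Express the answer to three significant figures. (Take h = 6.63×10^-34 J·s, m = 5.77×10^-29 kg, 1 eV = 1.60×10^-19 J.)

E = 745 eV

For a 2D rectangular well E = (h²/8m)·Σ n_i²/L_i² = (6.63×10^-34)²/(8·5.77×10^-29) · [3²/(8.99 pm)² + 2²/(17.0 pm)²].
Evaluating gives E = 1.192×10^-16 J = 745 eV.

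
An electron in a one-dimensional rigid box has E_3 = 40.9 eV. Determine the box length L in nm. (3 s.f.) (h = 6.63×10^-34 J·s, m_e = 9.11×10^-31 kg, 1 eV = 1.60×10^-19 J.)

L = 0.288 nm

From E_n = n²h²/(8m_eL²), L = n·h/√(8m_eE_n).
E_3 = 40.9 eV = 6.544×10^-18 J, so L = 3·6.63×10^-34/√(8·9.11×10^-31·6.544×10^-18) = 2.88×10^-10 m = 0.288 nm.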